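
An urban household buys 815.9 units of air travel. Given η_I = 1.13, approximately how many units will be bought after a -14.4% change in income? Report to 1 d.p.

683.1

%ΔQ ≈ η × %ΔI = 1.13 × (-14.4%) = -16.272%.
New Q ≈ 815.9 × (1 − 0.16272) = 683.1.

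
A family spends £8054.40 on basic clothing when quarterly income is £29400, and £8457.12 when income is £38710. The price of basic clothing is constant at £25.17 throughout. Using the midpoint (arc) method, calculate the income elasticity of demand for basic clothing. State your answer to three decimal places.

With a constant price, Q₁ = 8054.40/25.17 = 320.000 and Q₂ = 8457.12/25.17 = 336.000 (equivalently, work directly with expenditure since P cancels).
Midpoint %ΔQ = (8457.12 − 8054.40)/8255.76 = 0.04878; midpoint %ΔI = (38710 − 29400)/34055 = 0.27338.
η = 0.04878 / 0.27338 = 0.178.

0.178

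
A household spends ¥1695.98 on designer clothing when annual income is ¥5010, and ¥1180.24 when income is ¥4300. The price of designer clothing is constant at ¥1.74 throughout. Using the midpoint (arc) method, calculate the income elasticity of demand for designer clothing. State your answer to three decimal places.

With a constant price, Q₁ = 1695.98/1.74 = 974.701 and Q₂ = 1180.24/1.74 = 678.299 (equivalently, work directly with expenditure since P cancels).
Midpoint %ΔQ = (1180.24 − 1695.98)/1438.11 = -0.35862; midpoint %ΔI = (4300 − 5010)/4655 = -0.15252.
η = -0.35862 / -0.15252 = 2.351.

2.351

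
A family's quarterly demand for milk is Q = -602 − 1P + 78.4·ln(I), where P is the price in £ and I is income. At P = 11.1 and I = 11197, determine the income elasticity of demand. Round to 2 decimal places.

0.67

At P = 11.1, I = 11197: Q = 117.855.
Holding P constant, ∂Q/∂I = 78.4/I = 0.00700188.
η_I = (∂Q/∂I)·(I/Q) = 0.00700188 × (11197/117.855) = 0.67.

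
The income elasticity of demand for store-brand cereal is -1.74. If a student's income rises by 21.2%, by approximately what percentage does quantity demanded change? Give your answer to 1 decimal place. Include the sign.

%ΔQ ≈ η × %ΔI = -1.74 × 21.2% = -36.9%.

-36.9%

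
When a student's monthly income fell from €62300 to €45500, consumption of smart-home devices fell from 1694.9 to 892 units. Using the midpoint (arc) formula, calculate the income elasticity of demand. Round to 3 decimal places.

1.992

ΔQ = 892 − 1694.9 = -802.9; midpoint Q̄ = (1694.9 + 892)/2 = 1293.45.
ΔI = 45500 − 62300 = -16800; midpoint Ī = (62300 + 45500)/2 = 53900.
η = (ΔQ/Q̄) ÷ (ΔI/Ī) = (-802.9/1293.45) ÷ (-16800/53900) = 1.992.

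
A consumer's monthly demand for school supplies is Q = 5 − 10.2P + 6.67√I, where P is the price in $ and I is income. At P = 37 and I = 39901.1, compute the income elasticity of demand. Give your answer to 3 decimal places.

At P = 37, I = 39901.1: Q = 959.950.
Holding P constant, ∂Q/∂I = 6.67/(2√I) = 0.0166957.
η_I = (∂Q/∂I)·(I/Q) = 0.0166957 × (39901.1/959.950) = 0.694.

0.694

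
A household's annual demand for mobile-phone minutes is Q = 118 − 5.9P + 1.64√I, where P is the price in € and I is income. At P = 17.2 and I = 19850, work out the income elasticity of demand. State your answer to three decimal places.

At P = 17.2, I = 19850: Q = 247.580.
Holding P constant, ∂Q/∂I = 1.64/(2√I) = 0.00582014.
η_I = (∂Q/∂I)·(I/Q) = 0.00582014 × (19850/247.580) = 0.467.

0.467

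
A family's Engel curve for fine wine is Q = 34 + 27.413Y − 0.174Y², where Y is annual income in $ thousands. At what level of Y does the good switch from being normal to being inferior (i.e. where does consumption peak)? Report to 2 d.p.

78.77

dQ/dY = 27.413 − 0.348Y.
The good is inferior where dQ/dY < 0. Setting dQ/dY = 0 gives Y = 27.413 / 0.348 = 78.77.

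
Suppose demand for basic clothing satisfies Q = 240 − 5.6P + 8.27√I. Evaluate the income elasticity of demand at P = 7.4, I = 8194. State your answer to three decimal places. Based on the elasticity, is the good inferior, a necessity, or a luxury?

At P = 7.4, I = 8194: Q = 947.166.
Holding P constant, ∂Q/∂I = 8.27/(2√I) = 0.0456802.
η_I = (∂Q/∂I)·(I/Q) = 0.0456802 × (8194/947.166) = 0.395.
Since 0 < η < 1, this is a necessity.

0.395 (necessity)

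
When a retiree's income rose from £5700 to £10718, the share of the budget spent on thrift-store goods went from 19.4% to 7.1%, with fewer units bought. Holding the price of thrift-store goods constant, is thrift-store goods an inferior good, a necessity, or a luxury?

inferior good

Quantity demanded falls as income rises, so η < 0.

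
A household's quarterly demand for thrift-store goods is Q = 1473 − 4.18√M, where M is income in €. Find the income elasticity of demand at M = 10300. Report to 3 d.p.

-0.202

At M = 10300: Q = 1048.776.
dQ/dM = -4.18/(2√M) = -0.0205934 at this income.
η = (dQ/dM)·(M/Q) = -0.0205934 × (10300/1048.776) = -0.202.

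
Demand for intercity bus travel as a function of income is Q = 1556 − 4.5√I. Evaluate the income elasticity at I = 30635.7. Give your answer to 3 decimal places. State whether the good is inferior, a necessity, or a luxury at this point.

At I = 30635.7: Q = 768.362.
dQ/dI = -4.5/(2√I) = -0.0128549 at this income.
η = (dQ/dI)·(I/Q) = -0.0128549 × (30635.7/768.362) = -0.513.
Since η < 0, the good is an inferior good.

-0.513 (inferior good)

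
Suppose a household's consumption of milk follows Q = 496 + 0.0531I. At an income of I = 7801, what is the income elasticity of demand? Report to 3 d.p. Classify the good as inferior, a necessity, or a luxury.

0.455 (necessity)

At I = 7801: Q = 910.233.
dQ/dI = 0.0531.
η = (dQ/dI)·(I/Q) = 0.0531 × (7801/910.233) = 0.455.
Since 0 < η < 1, the good is a necessity.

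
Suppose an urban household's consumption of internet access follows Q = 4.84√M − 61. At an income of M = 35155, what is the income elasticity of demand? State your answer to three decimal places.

At M = 35155: Q = 846.484.
dQ/dM = 4.84/(2√M) = 0.0129069 at this income.
η = (dQ/dM)·(M/Q) = 0.0129069 × (35155/846.484) = 0.536.

0.536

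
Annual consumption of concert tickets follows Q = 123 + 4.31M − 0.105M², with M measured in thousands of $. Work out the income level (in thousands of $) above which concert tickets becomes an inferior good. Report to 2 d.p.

dQ/dM = 4.31 − 0.21M.
The good is inferior where dQ/dM < 0. Setting dQ/dM = 0 gives M = 4.31 / 0.21 = 20.52.

20.52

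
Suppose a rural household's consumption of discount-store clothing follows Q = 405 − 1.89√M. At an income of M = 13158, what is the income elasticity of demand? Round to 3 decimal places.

-0.576

At M = 13158: Q = 188.201.
dQ/dM = -1.89/(2√M) = -0.00823829 at this income.
η = (dQ/dM)·(M/Q) = -0.00823829 × (13158/188.201) = -0.576.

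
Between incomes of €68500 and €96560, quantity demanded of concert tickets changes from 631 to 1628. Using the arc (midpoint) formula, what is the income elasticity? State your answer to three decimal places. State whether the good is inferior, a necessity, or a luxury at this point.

ΔQ = 1628 − 631 = 997; midpoint Q̄ = (631 + 1628)/2 = 1129.5.
ΔI = 96560 − 68500 = 28060; midpoint Ī = (68500 + 96560)/2 = 82530.
η = (ΔQ/Q̄) ÷ (ΔI/Ī) = (997/1129.5) ÷ (28060/82530) = 2.596.
η > 1 ⇒ luxury.

2.596 (luxury)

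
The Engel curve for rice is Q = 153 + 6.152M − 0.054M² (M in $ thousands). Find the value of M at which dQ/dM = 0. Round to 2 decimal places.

dQ/dM = 6.152 − 0.108M.
The good is inferior where dQ/dM < 0. Setting dQ/dM = 0 gives M = 6.152 / 0.108 = 56.96.

56.96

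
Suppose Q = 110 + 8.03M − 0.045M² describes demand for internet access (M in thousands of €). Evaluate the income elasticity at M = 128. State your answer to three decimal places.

At M = 128: Q = 400.5600.
dQ/dM = 8.03 − 0.09M = -3.49000.
η = (dQ/dM)·(M/Q) = -3.49000 × (128/400.5600) = -1.115.

-1.115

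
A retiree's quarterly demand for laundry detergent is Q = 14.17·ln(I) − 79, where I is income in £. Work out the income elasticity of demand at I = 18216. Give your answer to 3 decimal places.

0.236

At I = 18216: Q = 60.008.
dQ/dI = 14.17/I = 0.000777888 at this income.
η = (dQ/dI)·(I/Q) = 0.000777888 × (18216/60.008) = 0.236.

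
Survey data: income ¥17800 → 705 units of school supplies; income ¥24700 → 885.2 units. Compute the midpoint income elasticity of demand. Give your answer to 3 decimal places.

0.698

ΔQ = 885.2 − 705 = 180.2; midpoint Q̄ = (705 + 885.2)/2 = 795.1.
ΔI = 24700 − 17800 = 6900; midpoint Ī = (17800 + 24700)/2 = 21250.
η = (ΔQ/Q̄) ÷ (ΔI/Ī) = (180.2/795.1) ÷ (6900/21250) = 0.698.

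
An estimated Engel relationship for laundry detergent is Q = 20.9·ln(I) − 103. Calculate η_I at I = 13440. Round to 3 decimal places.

0.218

At I = 13440: Q = 95.675.
dQ/dI = 20.9/I = 0.00155506 at this income.
η = (dQ/dI)·(I/Q) = 0.00155506 × (13440/95.675) = 0.218.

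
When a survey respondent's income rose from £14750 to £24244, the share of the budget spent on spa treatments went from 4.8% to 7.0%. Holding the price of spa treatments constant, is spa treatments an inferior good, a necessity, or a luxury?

luxury

The budget share rises as income rises, so η > 1.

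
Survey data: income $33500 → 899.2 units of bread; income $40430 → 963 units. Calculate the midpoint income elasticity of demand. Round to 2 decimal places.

0.37

ΔQ = 963 − 899.2 = 63.8; midpoint Q̄ = (899.2 + 963)/2 = 931.1.
ΔI = 40430 − 33500 = 6930; midpoint Ī = (33500 + 40430)/2 = 36965.
η = (ΔQ/Q̄) ÷ (ΔI/Ī) = (63.8/931.1) ÷ (6930/36965) = 0.37.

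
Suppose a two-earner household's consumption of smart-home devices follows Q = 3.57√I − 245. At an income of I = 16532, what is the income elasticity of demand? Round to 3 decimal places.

At I = 16532: Q = 214.019.
dQ/dI = 3.57/(2√I) = 0.0138828 at this income.
η = (dQ/dI)·(I/Q) = 0.0138828 × (16532/214.019) = 1.072.

1.072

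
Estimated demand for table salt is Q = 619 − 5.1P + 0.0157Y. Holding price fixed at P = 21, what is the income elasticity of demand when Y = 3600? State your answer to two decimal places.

At P = 21, Y = 3600: Q = 568.420.
Holding P constant, ∂Q/∂Y = 0.0157.
η_Y = (∂Q/∂Y)·(Y/Q) = 0.0157 × (3600/568.420) = 0.10.

0.10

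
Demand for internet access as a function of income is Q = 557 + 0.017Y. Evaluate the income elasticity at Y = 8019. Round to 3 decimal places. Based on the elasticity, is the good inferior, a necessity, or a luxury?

At Y = 8019: Q = 693.323.
dQ/dY = 0.017.
η = (dQ/dY)·(Y/Q) = 0.017 × (8019/693.323) = 0.197.
Since 0 < η < 1, the good is a necessity.

0.197 (necessity)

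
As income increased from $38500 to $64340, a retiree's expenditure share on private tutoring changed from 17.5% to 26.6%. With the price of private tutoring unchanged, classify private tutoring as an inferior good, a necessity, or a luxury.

The budget share rises as income rises, so η > 1.

luxury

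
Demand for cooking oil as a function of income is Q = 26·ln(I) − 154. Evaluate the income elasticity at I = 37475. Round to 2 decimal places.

0.22

At I = 37475: Q = 119.817.
dQ/dI = 26/I = 0.000693796 at this income.
η = (dQ/dI)·(I/Q) = 0.000693796 × (37475/119.817) = 0.22.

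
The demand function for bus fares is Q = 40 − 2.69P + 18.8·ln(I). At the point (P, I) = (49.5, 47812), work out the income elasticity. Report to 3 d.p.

At P = 49.5, I = 47812: Q = 109.416.
Holding P constant, ∂Q/∂I = 18.8/I = 0.000393207.
η_I = (∂Q/∂I)·(I/Q) = 0.000393207 × (47812/109.416) = 0.172.

0.172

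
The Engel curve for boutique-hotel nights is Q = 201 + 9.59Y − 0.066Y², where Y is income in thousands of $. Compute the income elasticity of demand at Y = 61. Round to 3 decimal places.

0.174

At Y = 61: Q = 540.4040.
dQ/dY = 9.59 − 0.132Y = 1.53800.
η = (dQ/dY)·(Y/Q) = 1.53800 × (61/540.4040) = 0.174.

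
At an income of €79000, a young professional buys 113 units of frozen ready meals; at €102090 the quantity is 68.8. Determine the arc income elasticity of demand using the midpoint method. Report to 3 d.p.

-1.907

ΔQ = 68.8 − 113 = -44.2; midpoint Q̄ = (113 + 68.8)/2 = 90.9.
ΔI = 102090 − 79000 = 23090; midpoint Ī = (79000 + 102090)/2 = 90545.
η = (ΔQ/Q̄) ÷ (ΔI/Ī) = (-44.2/90.9) ÷ (23090/90545) = -1.907.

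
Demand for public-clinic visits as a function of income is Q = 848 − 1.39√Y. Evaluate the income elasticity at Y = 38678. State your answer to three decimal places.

-0.238

At Y = 38678: Q = 574.633.
dQ/dY = -1.39/(2√Y) = -0.00353389 at this income.
η = (dQ/dY)·(Y/Q) = -0.00353389 × (38678/574.633) = -0.238.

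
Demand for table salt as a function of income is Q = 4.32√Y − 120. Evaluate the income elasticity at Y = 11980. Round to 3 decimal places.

At Y = 11980: Q = 352.838.
dQ/dY = 4.32/(2√Y) = 0.0197345 at this income.
η = (dQ/dY)·(Y/Q) = 0.0197345 × (11980/352.838) = 0.670.

0.670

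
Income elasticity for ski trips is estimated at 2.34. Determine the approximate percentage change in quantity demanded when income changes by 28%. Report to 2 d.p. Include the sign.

%ΔQ ≈ η × %ΔI = 2.34 × 28% = 65.52%.

65.52%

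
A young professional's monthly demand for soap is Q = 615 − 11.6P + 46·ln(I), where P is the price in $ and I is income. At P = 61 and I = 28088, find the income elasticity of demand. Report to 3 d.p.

At P = 61, I = 28088: Q = 378.582.
Holding P constant, ∂Q/∂I = 46/I = 0.00163771.
η_I = (∂Q/∂I)·(I/Q) = 0.00163771 × (28088/378.582) = 0.122.

0.122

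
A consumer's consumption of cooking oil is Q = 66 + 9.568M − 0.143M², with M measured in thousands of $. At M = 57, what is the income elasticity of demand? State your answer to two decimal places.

-2.62

At M = 57: Q = 146.7690.
dQ/dM = 9.568 − 0.286M = -6.73400.
η = (dQ/dM)·(M/Q) = -6.73400 × (57/146.7690) = -2.62.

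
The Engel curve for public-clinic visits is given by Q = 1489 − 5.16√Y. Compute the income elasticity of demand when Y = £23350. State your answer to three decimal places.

-0.563

At Y = 23350: Q = 700.516.
dQ/dY = -5.16/(2√Y) = -0.016884 at this income.
η = (dQ/dY)·(Y/Q) = -0.016884 × (23350/700.516) = -0.563.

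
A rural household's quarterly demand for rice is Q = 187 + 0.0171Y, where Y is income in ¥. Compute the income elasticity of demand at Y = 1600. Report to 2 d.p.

At Y = 1600: Q = 214.360.
dQ/dY = 0.0171.
η = (dQ/dY)·(Y/Q) = 0.0171 × (1600/214.360) = 0.13.

0.13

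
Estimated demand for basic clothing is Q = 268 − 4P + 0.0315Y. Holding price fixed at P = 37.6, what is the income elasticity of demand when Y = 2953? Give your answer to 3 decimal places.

At P = 37.6, Y = 2953: Q = 210.620.
Holding P constant, ∂Q/∂Y = 0.0315.
η_Y = (∂Q/∂Y)·(Y/Q) = 0.0315 × (2953/210.620) = 0.442.

0.442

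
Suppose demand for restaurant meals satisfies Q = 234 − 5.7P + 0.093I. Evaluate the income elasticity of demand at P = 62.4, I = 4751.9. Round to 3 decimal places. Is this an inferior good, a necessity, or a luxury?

1.380 (luxury)

At P = 62.4, I = 4751.9: Q = 320.247.
Holding P constant, ∂Q/∂I = 0.093.
η_I = (∂Q/∂I)·(I/Q) = 0.093 × (4751.9/320.247) = 1.380.
Since η > 1, this is a luxury.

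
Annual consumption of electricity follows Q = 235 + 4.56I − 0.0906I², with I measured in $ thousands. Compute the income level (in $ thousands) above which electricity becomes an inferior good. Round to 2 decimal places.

25.17

dQ/dI = 4.56 − 0.1812I.
The good is inferior where dQ/dI < 0. Setting dQ/dI = 0 gives I = 4.56 / 0.1812 = 25.17.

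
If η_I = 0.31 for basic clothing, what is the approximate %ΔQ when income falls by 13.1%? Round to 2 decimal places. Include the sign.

-4.06%

%ΔQ ≈ η × %ΔI = 0.31 × (-13.1%) = -4.06%.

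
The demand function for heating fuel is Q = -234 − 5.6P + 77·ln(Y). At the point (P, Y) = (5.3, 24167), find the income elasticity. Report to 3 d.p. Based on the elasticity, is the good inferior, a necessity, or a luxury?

At P = 5.3, Y = 24167: Q = 513.461.
Holding P constant, ∂Q/∂Y = 77/Y = 0.00318616.
η_Y = (∂Q/∂Y)·(Y/Q) = 0.00318616 × (24167/513.461) = 0.150.
Since 0 < η < 1, this is a necessity.

0.150 (necessity)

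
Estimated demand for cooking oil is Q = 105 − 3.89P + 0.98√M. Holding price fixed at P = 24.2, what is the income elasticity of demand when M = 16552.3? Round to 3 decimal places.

0.460

At P = 24.2, M = 16552.3: Q = 136.945.
Holding P constant, ∂Q/∂M = 0.98/(2√M) = 0.00380861.
η_M = (∂Q/∂M)·(M/Q) = 0.00380861 × (16552.3/136.945) = 0.460.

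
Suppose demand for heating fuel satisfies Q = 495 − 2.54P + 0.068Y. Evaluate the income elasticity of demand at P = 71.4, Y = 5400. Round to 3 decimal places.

0.539

At P = 71.4, Y = 5400: Q = 680.844.
Holding P constant, ∂Q/∂Y = 0.068.
η_Y = (∂Q/∂Y)·(Y/Q) = 0.068 × (5400/680.844) = 0.539.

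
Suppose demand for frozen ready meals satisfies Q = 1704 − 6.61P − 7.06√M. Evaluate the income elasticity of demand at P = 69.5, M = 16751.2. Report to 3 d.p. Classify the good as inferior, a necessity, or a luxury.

At P = 69.5, M = 16751.2: Q = 330.854.
Holding P constant, ∂Q/∂M = -7.06/(2√M) = -0.0272742.
η_M = (∂Q/∂M)·(M/Q) = -0.0272742 × (16751.2/330.854) = -1.381.
Since η < 0, this is an inferior good.

-1.381 (inferior good)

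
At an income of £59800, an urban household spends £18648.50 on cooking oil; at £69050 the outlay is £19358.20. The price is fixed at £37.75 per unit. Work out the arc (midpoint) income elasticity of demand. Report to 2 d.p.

0.26

With a constant price, Q₁ = 18648.50/37.75 = 494.000 and Q₂ = 19358.20/37.75 = 512.800 (equivalently, work directly with expenditure since P cancels).
Midpoint %ΔQ = (19358.20 − 18648.50)/19003.35 = 0.03735; midpoint %ΔI = (69050 − 59800)/64425 = 0.14358.
η = 0.03735 / 0.14358 = 0.26.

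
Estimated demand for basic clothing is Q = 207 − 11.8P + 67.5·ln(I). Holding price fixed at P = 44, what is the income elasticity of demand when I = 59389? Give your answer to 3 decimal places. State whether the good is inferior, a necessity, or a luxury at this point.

0.157 (necessity)

At P = 44, I = 59389: Q = 429.751.
Holding P constant, ∂Q/∂I = 67.5/I = 0.00113657.
η_I = (∂Q/∂I)·(I/Q) = 0.00113657 × (59389/429.751) = 0.157.
Since 0 < η < 1, this is a necessity.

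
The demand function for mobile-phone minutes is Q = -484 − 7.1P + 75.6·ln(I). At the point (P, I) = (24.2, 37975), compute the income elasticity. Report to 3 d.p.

0.535

At P = 24.2, I = 37975: Q = 141.358.
Holding P constant, ∂Q/∂I = 75.6/I = 0.00199078.
η_I = (∂Q/∂I)·(I/Q) = 0.00199078 × (37975/141.358) = 0.535.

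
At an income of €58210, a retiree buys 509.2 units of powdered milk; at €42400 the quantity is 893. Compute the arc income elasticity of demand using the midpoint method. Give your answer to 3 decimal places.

ΔQ = 893 − 509.2 = 383.8; midpoint Q̄ = (509.2 + 893)/2 = 701.1.
ΔI = 42400 − 58210 = -15810; midpoint Ī = (58210 + 42400)/2 = 50305.
η = (ΔQ/Q̄) ÷ (ΔI/Ī) = (383.8/701.1) ÷ (-15810/50305) = -1.742.

-1.742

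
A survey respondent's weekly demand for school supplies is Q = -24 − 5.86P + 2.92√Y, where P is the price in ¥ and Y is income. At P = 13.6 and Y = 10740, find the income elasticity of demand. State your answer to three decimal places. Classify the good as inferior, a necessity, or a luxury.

0.761 (necessity)

At P = 13.6, Y = 10740: Q = 198.915.
Holding P constant, ∂Q/∂Y = 2.92/(2√Y) = 0.014088.
η_Y = (∂Q/∂Y)·(Y/Q) = 0.014088 × (10740/198.915) = 0.761.
Since 0 < η < 1, this is a necessity.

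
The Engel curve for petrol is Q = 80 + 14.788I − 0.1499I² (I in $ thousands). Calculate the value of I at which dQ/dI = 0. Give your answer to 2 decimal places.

dQ/dI = 14.788 − 0.2998I.
The good is inferior where dQ/dI < 0. Setting dQ/dI = 0 gives I = 14.788 / 0.2998 = 49.33.

49.33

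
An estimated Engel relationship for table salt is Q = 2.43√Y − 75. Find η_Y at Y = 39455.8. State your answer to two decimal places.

0.59

At Y = 39455.8: Q = 407.683.
dQ/dY = 2.43/(2√Y) = 0.00611675 at this income.
η = (dQ/dY)·(Y/Q) = 0.00611675 × (39455.8/407.683) = 0.59.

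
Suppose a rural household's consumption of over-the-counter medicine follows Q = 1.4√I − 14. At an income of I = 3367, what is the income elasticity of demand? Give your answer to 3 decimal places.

At I = 3367: Q = 67.236.
dQ/dI = 1.4/(2√I) = 0.0120636 at this income.
η = (dQ/dI)·(I/Q) = 0.0120636 × (3367/67.236) = 0.604.

0.604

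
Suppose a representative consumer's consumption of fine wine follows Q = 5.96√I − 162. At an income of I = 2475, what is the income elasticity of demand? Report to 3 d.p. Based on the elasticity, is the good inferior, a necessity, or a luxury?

1.102 (luxury)

At I = 2475: Q = 134.506.
dQ/dI = 5.96/(2√I) = 0.0599003 at this income.
η = (dQ/dI)·(I/Q) = 0.0599003 × (2475/134.506) = 1.102.
Since η > 1, the good is a luxury.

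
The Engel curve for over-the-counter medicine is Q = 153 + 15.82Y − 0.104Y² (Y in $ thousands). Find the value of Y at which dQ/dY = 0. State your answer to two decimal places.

76.06

dQ/dY = 15.82 − 0.208Y.
The good is inferior where dQ/dY < 0. Setting dQ/dY = 0 gives Y = 15.82 / 0.208 = 76.06.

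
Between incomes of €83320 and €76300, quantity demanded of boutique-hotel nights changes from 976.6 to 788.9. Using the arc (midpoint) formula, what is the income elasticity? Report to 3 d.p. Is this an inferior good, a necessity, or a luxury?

ΔQ = 788.9 − 976.6 = -187.7; midpoint Q̄ = (976.6 + 788.9)/2 = 882.75.
ΔI = 76300 − 83320 = -7020; midpoint Ī = (83320 + 76300)/2 = 79810.
η = (ΔQ/Q̄) ÷ (ΔI/Ī) = (-187.7/882.75) ÷ (-7020/79810) = 2.417.
η > 1 ⇒ luxury.

2.417 (luxury)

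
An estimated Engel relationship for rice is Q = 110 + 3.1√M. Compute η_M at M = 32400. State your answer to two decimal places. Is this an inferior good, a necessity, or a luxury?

At M = 32400: Q = 668.000.
dQ/dM = 3.1/(2√M) = 0.00861111 at this income.
η = (dQ/dM)·(M/Q) = 0.00861111 × (32400/668.000) = 0.42.
Since 0 < η < 1, the good is a necessity.

0.42 (necessity)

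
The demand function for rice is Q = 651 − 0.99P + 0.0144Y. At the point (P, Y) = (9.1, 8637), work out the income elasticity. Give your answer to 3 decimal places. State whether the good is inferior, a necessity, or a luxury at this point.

At P = 9.1, Y = 8637: Q = 766.364.
Holding P constant, ∂Q/∂Y = 0.0144.
η_Y = (∂Q/∂Y)·(Y/Q) = 0.0144 × (8637/766.364) = 0.162.
Since 0 < η < 1, this is a necessity.

0.162 (necessity)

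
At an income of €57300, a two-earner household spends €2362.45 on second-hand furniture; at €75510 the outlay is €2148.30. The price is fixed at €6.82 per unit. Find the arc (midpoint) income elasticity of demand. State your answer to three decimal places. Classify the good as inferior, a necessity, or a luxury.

With a constant price, Q₁ = 2362.45/6.82 = 346.400 and Q₂ = 2148.30/6.82 = 315.000 (equivalently, work directly with expenditure since P cancels).
Midpoint %ΔQ = (2148.30 − 2362.45)/2255.38 = -0.09495; midpoint %ΔI = (75510 − 57300)/66405 = 0.27423.
η = -0.09495 / 0.27423 = -0.346.
η < 0 ⇒ inferior good.

-0.346 (inferior good)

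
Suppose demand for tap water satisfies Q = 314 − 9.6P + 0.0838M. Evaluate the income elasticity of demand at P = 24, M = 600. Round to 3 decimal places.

At P = 24, M = 600: Q = 133.880.
Holding P constant, ∂Q/∂M = 0.0838.
η_M = (∂Q/∂M)·(M/Q) = 0.0838 × (600/133.880) = 0.376.

0.376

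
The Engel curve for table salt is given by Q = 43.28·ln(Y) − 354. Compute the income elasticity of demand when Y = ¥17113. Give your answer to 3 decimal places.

0.638

At Y = 17113: Q = 67.876.
dQ/dY = 43.28/Y = 0.00252907 at this income.
η = (dQ/dY)·(Y/Q) = 0.00252907 × (17113/67.876) = 0.638.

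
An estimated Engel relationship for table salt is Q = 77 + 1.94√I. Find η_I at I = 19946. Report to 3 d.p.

0.390

At I = 19946: Q = 350.987.
dQ/dI = 1.94/(2√I) = 0.00686821 at this income.
η = (dQ/dI)·(I/Q) = 0.00686821 × (19946/350.987) = 0.390.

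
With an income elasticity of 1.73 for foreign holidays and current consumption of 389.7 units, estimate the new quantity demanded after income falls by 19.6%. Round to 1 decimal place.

%ΔQ ≈ η × %ΔI = 1.73 × (-19.6%) = -33.908%.
New Q ≈ 389.7 × (1 − 0.33908) = 257.6.

257.6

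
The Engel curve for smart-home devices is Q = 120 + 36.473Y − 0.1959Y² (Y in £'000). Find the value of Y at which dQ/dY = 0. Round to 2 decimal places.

dQ/dY = 36.473 − 0.3918Y.
The good is inferior where dQ/dY < 0. Setting dQ/dY = 0 gives Y = 36.473 / 0.3918 = 93.09.

93.09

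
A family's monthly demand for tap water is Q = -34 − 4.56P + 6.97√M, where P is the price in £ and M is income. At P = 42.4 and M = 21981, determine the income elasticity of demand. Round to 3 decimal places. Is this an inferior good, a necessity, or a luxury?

0.641 (necessity)

At P = 42.4, M = 21981: Q = 806.028.
Holding P constant, ∂Q/∂M = 6.97/(2√M) = 0.023506.
η_M = (∂Q/∂M)·(M/Q) = 0.023506 × (21981/806.028) = 0.641.
Since 0 < η < 1, this is a necessity.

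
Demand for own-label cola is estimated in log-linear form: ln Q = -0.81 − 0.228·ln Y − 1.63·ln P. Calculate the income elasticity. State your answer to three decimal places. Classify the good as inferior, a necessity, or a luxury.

In a log-linear demand, the coefficient on ln Y is the income elasticity.
So η = -0.228.
η < 0 ⇒ inferior good.

-0.228 (inferior good)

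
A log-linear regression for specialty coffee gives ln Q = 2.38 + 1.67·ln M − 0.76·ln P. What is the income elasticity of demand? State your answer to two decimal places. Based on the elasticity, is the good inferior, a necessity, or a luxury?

1.67 (luxury)

In a log-linear demand, the coefficient on ln M is the income elasticity.
So η = 1.67.
η > 1 ⇒ luxury.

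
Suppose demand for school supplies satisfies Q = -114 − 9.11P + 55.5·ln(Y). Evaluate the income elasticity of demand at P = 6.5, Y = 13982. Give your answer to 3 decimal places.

At P = 6.5, Y = 13982: Q = 356.562.
Holding P constant, ∂Q/∂Y = 55.5/Y = 0.00396939.
η_Y = (∂Q/∂Y)·(Y/Q) = 0.00396939 × (13982/356.562) = 0.156.

0.156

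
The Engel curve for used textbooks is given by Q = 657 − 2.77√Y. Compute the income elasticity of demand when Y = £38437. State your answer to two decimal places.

At Y = 38437: Q = 113.932.
dQ/dY = -2.77/(2√Y) = -0.0070644 at this income.
η = (dQ/dY)·(Y/Q) = -0.0070644 × (38437/113.932) = -2.38.

-2.38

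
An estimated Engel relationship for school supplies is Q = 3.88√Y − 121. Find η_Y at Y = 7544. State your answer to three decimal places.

0.780

At Y = 7544: Q = 216.002.
dQ/dY = 3.88/(2√Y) = 0.0223358 at this income.
η = (dQ/dY)·(Y/Q) = 0.0223358 × (7544/216.002) = 0.780.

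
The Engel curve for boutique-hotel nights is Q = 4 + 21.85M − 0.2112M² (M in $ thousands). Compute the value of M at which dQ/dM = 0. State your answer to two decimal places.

51.73

dQ/dM = 21.85 − 0.4224M.
The good is inferior where dQ/dM < 0. Setting dQ/dM = 0 gives M = 21.85 / 0.4224 = 51.73.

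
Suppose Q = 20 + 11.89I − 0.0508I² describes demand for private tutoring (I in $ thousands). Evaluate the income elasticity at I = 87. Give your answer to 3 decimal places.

At I = 87: Q = 669.9248.
dQ/dI = 11.89 − 0.1016I = 3.05080.
η = (dQ/dI)·(I/Q) = 3.05080 × (87/669.9248) = 0.396.

0.396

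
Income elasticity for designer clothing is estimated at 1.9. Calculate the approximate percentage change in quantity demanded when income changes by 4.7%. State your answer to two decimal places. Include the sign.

%ΔQ ≈ η × %ΔI = 1.9 × 4.7% = 8.93%.

8.93%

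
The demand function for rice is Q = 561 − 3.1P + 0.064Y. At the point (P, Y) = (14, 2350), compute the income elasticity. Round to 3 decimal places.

At P = 14, Y = 2350: Q = 668.000.
Holding P constant, ∂Q/∂Y = 0.064.
η_Y = (∂Q/∂Y)·(Y/Q) = 0.064 × (2350/668.000) = 0.225.

0.225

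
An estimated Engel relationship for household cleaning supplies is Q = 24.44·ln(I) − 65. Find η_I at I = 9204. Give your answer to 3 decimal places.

At I = 9204: Q = 158.073.
dQ/dI = 24.44/I = 0.00265537 at this income.
η = (dQ/dI)·(I/Q) = 0.00265537 × (9204/158.073) = 0.155.

0.155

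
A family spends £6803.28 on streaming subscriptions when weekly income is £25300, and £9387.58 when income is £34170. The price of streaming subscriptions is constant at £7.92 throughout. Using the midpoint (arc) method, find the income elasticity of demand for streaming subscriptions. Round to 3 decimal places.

1.070

With a constant price, Q₁ = 6803.28/7.92 = 859.000 and Q₂ = 9387.58/7.92 = 1185.301 (equivalently, work directly with expenditure since P cancels).
Midpoint %ΔQ = (9387.58 − 6803.28)/8095.43 = 0.31923; midpoint %ΔI = (34170 − 25300)/29735 = 0.29830.
η = 0.31923 / 0.29830 = 1.070.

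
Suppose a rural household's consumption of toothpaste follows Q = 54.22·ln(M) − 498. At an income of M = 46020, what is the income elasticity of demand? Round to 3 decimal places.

0.644

At M = 46020: Q = 84.151.
dQ/dM = 54.22/M = 0.00117818 at this income.
η = (dQ/dM)·(M/Q) = 0.00117818 × (46020/84.151) = 0.644.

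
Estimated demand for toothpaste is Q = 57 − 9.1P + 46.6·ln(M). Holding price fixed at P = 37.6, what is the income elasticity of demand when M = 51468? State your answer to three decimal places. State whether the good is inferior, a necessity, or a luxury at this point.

At P = 37.6, M = 51468: Q = 220.390.
Holding P constant, ∂Q/∂M = 46.6/M = 0.000905417.
η_M = (∂Q/∂M)·(M/Q) = 0.000905417 × (51468/220.390) = 0.211.
Since 0 < η < 1, this is a necessity.

0.211 (necessity)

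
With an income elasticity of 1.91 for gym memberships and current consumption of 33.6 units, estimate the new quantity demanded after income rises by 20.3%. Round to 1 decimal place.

46.6

%ΔQ ≈ η × %ΔI = 1.91 × 20.3% = 38.773%.
New Q ≈ 33.6 × (1 + 0.38773) = 46.6.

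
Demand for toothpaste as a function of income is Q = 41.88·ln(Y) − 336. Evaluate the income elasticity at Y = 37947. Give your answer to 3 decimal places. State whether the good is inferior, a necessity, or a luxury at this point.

At Y = 37947: Q = 105.580.
dQ/dY = 41.88/Y = 0.00110364 at this income.
η = (dQ/dY)·(Y/Q) = 0.00110364 × (37947/105.580) = 0.397.
Since 0 < η < 1, the good is a necessity.

0.397 (necessity)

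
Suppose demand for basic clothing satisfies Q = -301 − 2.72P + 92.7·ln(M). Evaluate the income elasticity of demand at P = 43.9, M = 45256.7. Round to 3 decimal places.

At P = 43.9, M = 45256.7: Q = 573.346.
Holding P constant, ∂Q/∂M = 92.7/M = 0.00204832.
η_M = (∂Q/∂M)·(M/Q) = 0.00204832 × (45256.7/573.346) = 0.162.

0.162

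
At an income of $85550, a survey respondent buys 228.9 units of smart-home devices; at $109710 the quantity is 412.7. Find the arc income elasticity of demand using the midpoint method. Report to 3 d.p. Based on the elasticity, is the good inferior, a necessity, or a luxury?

2.315 (luxury)

ΔQ = 412.7 − 228.9 = 183.8; midpoint Q̄ = (228.9 + 412.7)/2 = 320.8.
ΔI = 109710 − 85550 = 24160; midpoint Ī = (85550 + 109710)/2 = 97630.
η = (ΔQ/Q̄) ÷ (ΔI/Ī) = (183.8/320.8) ÷ (24160/97630) = 2.315.
η > 1 ⇒ luxury.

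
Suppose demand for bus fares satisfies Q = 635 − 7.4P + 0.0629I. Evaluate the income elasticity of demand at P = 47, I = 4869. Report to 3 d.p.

At P = 47, I = 4869: Q = 593.460.
Holding P constant, ∂Q/∂I = 0.0629.
η_I = (∂Q/∂I)·(I/Q) = 0.0629 × (4869/593.460) = 0.516.

0.516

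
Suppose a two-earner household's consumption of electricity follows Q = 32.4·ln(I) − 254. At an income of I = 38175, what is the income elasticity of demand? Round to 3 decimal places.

0.369

At I = 38175: Q = 87.818.
dQ/dI = 32.4/I = 0.000848723 at this income.
η = (dQ/dI)·(I/Q) = 0.000848723 × (38175/87.818) = 0.369.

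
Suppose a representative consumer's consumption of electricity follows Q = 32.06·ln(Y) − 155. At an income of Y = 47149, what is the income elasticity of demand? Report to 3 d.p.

0.169

At Y = 47149: Q = 190.000.
dQ/dY = 32.06/Y = 0.000679972 at this income.
η = (dQ/dY)·(Y/Q) = 0.000679972 × (47149/190.000) = 0.169.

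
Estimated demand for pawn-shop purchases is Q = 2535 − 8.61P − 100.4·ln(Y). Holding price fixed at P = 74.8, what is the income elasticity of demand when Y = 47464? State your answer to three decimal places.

At P = 74.8, Y = 47464: Q = 809.892.
Holding P constant, ∂Q/∂Y = -100.4/Y = -0.00211529.
η_Y = (∂Q/∂Y)·(Y/Q) = -0.00211529 × (47464/809.892) = -0.124.

-0.124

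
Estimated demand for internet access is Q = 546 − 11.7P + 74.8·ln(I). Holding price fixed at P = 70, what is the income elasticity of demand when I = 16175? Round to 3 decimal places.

At P = 70, I = 16175: Q = 451.903.
Holding P constant, ∂Q/∂I = 74.8/I = 0.00462442.
η_I = (∂Q/∂I)·(I/Q) = 0.00462442 × (16175/451.903) = 0.166.

0.166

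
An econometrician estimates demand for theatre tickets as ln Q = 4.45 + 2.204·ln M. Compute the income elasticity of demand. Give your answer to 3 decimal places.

2.204

In a log-linear demand, the coefficient on ln M is the income elasticity.
So η = 2.204.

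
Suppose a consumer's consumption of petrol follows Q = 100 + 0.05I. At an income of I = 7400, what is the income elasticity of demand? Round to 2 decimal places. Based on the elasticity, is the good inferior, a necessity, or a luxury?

0.79 (necessity)

At I = 7400: Q = 470.000.
dQ/dI = 0.05.
η = (dQ/dI)·(I/Q) = 0.05 × (7400/470.000) = 0.79.
Since 0 < η < 1, the good is a necessity.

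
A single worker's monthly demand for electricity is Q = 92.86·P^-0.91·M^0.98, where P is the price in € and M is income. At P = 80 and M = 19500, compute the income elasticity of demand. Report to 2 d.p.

0.98

For a multiplicative demand Q = A·P^α·M^β, the income elasticity is β everywhere.
Here β = 0.98, so η = 0.98.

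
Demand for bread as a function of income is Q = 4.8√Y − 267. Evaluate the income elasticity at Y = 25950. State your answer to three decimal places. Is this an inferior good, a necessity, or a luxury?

At Y = 25950: Q = 506.232.
dQ/dY = 4.8/(2√Y) = 0.0148985 at this income.
η = (dQ/dY)·(Y/Q) = 0.0148985 × (25950/506.232) = 0.764.
Since 0 < η < 1, the good is a necessity.

0.764 (necessity)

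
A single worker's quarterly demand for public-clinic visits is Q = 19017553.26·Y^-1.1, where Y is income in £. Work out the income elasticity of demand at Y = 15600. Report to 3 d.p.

-1.100

For Q = A·Y^β the income elasticity is constant and equal to β.
Here β = -1.1, so η = -1.100.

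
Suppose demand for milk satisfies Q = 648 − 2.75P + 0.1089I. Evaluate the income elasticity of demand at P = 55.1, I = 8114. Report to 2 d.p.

0.64

At P = 55.1, I = 8114: Q = 1380.090.
Holding P constant, ∂Q/∂I = 0.1089.
η_I = (∂Q/∂I)·(I/Q) = 0.1089 × (8114/1380.090) = 0.64.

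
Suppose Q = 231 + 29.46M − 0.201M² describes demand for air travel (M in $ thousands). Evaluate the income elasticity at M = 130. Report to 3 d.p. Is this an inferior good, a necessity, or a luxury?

-4.465 (inferior good)

At M = 130: Q = 663.9000.
dQ/dM = 29.46 − 0.402M = -22.80000.
η = (dQ/dM)·(M/Q) = -22.80000 × (130/663.9000) = -4.465.
η < 0 ⇒ inferior good.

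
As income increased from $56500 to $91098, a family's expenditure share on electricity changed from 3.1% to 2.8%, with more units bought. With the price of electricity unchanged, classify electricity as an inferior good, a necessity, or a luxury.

necessity

Quantity rises but the budget share falls as income rises, so 0 < η < 1.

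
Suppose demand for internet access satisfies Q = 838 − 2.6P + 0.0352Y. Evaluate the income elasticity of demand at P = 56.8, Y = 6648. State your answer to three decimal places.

At P = 56.8, Y = 6648: Q = 924.330.
Holding P constant, ∂Q/∂Y = 0.0352.
η_Y = (∂Q/∂Y)·(Y/Q) = 0.0352 × (6648/924.330) = 0.253.

0.253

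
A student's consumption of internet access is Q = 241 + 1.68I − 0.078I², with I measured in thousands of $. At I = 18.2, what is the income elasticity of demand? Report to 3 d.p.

-0.086

At I = 18.2: Q = 245.7393.
dQ/dI = 1.68 − 0.156I = -1.15920.
η = (dQ/dI)·(I/Q) = -1.15920 × (18.2/245.7393) = -0.086.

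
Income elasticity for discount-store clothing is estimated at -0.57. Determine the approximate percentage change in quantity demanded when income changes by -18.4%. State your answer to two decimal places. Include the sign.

%ΔQ ≈ η × %ΔI = -0.57 × (-18.4%) = 10.49%.

10.49%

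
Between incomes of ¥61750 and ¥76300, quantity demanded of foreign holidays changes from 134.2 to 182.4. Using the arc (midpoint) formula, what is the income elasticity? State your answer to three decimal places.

ΔQ = 182.4 − 134.2 = 48.2; midpoint Q̄ = (134.2 + 182.4)/2 = 158.3.
ΔI = 76300 − 61750 = 14550; midpoint Ī = (61750 + 76300)/2 = 69025.
η = (ΔQ/Q̄) ÷ (ΔI/Ī) = (48.2/158.3) ÷ (14550/69025) = 1.444.

1.444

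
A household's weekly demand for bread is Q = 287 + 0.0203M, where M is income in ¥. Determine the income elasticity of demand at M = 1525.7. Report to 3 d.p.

At M = 1525.7: Q = 317.972.
dQ/dM = 0.0203.
η = (dQ/dM)·(M/Q) = 0.0203 × (1525.7/317.972) = 0.097.

0.097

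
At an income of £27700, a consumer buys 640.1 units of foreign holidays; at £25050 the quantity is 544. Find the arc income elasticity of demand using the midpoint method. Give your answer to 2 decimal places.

1.62

ΔQ = 544 − 640.1 = -96.1; midpoint Q̄ = (640.1 + 544)/2 = 592.05.
ΔI = 25050 − 27700 = -2650; midpoint Ī = (27700 + 25050)/2 = 26375.
η = (ΔQ/Q̄) ÷ (ΔI/Ī) = (-96.1/592.05) ÷ (-2650/26375) = 1.62.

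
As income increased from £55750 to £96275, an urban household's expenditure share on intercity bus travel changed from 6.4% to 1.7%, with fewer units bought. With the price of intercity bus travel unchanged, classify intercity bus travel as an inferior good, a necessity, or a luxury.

inferior good

Quantity demanded falls as income rises, so η < 0.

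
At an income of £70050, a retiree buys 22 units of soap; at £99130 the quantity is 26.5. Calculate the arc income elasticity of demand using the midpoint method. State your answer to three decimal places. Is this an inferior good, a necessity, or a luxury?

ΔQ = 26.5 − 22 = 4.5; midpoint Q̄ = (22 + 26.5)/2 = 24.25.
ΔI = 99130 − 70050 = 29080; midpoint Ī = (70050 + 99130)/2 = 84590.
η = (ΔQ/Q̄) ÷ (ΔI/Ī) = (4.5/24.25) ÷ (29080/84590) = 0.540.
0 < η < 1 ⇒ necessity.

0.540 (necessity)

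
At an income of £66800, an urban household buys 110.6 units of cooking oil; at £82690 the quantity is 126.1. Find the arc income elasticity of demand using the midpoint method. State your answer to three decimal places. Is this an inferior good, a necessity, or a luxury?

0.616 (necessity)

ΔQ = 126.1 − 110.6 = 15.5; midpoint Q̄ = (110.6 + 126.1)/2 = 118.35.
ΔI = 82690 − 66800 = 15890; midpoint Ī = (66800 + 82690)/2 = 74745.
η = (ΔQ/Q̄) ÷ (ΔI/Ī) = (15.5/118.35) ÷ (15890/74745) = 0.616.
0 < η < 1 ⇒ necessity.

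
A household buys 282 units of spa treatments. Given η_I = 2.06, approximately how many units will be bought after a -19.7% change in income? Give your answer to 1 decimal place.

167.6

%ΔQ ≈ η × %ΔI = 2.06 × (-19.7%) = -40.582%.
New Q ≈ 282 × (1 − 0.40582) = 167.6.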